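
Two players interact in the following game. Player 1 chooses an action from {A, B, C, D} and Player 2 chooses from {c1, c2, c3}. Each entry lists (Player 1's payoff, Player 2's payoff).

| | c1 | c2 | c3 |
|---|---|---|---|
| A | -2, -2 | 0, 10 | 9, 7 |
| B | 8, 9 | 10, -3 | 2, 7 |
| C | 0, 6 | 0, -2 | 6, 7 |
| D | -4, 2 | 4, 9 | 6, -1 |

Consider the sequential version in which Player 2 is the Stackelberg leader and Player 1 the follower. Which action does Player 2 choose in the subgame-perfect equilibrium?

Backward induction with Player 2 moving first.
- c1 → Player 1 plays B (best of -2, 8, 0, -4); Player 2 gets 9.
- c2 → Player 1 plays B (best of 0, 10, 0, 4); Player 2 gets -3.
- c3 → Player 1 plays A (best of 9, 2, 6, 6); Player 2 gets 7.
Maximizing over 9, -3, 7, Player 2 chooses c1. Subgame-perfect outcome: (B, c1) with payoffs (8, 9).

c1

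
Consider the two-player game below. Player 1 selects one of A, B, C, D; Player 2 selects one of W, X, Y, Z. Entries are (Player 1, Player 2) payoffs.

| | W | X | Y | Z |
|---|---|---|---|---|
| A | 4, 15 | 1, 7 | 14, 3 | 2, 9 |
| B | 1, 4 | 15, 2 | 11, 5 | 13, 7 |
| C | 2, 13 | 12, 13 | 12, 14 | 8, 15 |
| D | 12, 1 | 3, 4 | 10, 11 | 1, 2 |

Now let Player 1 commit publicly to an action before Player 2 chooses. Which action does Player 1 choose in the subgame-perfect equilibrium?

B

Work backward from Player 2's decision.
- A: BR = W, leader payoff 4.
- B: BR = Z, leader payoff 13.
- C: BR = Z, leader payoff 8.
- D: BR = Y, leader payoff 10.
Maximizing over 4, 13, 8, 10, Player 1 chooses B. Subgame-perfect outcome: (B, Z) with payoffs (13, 7).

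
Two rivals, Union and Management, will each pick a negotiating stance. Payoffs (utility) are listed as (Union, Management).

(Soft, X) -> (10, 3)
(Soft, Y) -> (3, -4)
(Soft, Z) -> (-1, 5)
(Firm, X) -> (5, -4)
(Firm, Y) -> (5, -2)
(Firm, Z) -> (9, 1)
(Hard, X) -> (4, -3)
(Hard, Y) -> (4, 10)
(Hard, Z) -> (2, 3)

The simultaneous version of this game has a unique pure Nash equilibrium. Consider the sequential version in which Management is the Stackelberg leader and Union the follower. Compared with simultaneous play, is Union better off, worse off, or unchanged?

better off

Solve by backward induction (Management leads).
- X: BR = Soft, leader payoff 3.
- Y: BR = Firm, leader payoff -2.
- Z: BR = Firm, leader payoff 1.
Maximizing over 3, -2, 1, Management chooses X. Subgame-perfect outcome: (Soft, X) with payoffs (10, 3).
Under simultaneous play:
Union's best replies: X→Soft; Y→Firm; Z→Firm.
Management's best replies: Soft→Z; Firm→Z; Hard→Y.
Only (Firm, Z) has each player best-responding; Nash payoffs (9, 1).
Union earns 10 sequentially versus 9 at the Nash outcome: better off.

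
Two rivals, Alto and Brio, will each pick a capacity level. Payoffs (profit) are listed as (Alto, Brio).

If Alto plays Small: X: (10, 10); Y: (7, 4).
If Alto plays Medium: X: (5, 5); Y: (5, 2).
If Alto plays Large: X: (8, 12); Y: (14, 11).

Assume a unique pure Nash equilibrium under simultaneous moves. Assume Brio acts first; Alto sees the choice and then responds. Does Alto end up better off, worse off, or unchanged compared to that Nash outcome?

Work backward from Alto's decision.
- X: Alto compares 10, 5, 8 and picks Small; Brio would get 10.
- Y: Alto compares 7, 5, 14 and picks Large; Brio would get 11.
Brio's induced payoffs are 10, 11, so Brio commits to Y. Subgame-perfect outcome: (Large, Y) with payoffs (14, 11).
Now find the simultaneous Nash equilibrium.
Alto's best replies: X→Small; Y→Large.
Brio's best replies: Small→X; Medium→X; Large→X.
Only (Small, X) has each player best-responding; Nash payoffs (10, 10).
Alto earns 14 sequentially versus 10 at the Nash outcome: better off.

better off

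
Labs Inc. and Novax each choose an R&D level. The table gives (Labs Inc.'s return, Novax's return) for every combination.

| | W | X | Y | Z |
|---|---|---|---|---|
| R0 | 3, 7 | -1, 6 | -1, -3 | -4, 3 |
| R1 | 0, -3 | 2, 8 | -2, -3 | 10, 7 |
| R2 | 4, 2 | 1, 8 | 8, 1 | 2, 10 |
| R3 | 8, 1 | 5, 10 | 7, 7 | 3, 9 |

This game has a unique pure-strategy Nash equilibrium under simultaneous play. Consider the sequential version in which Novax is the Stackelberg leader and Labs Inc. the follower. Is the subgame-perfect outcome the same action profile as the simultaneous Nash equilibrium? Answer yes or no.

yes

Backward induction with Novax moving first.
- W: Labs Inc. compares 3, 0, 4, 8 and picks R3; Novax would get 1.
- X: Labs Inc. compares -1, 2, 1, 5 and picks R3; Novax would get 10.
- Y: Labs Inc. compares -1, -2, 8, 7 and picks R2; Novax would get 1.
- Z: Labs Inc. compares -4, 10, 2, 3 and picks R1; Novax would get 7.
Among 1, 10, 1, 7, the best is 10 at X. Subgame-perfect outcome: (R3, X) with payoffs (5, 10).
Now find the simultaneous Nash equilibrium.
Labs Inc.'s best replies: W→R3; X→R3; Y→R2; Z→R1.
Novax's best replies: R0→W; R1→X; R2→Z; R3→X.
The unique mutual best reply is (R3, X), giving (5, 10).
Sequential outcome (R3, X) coincides with the Nash profile (R3, X).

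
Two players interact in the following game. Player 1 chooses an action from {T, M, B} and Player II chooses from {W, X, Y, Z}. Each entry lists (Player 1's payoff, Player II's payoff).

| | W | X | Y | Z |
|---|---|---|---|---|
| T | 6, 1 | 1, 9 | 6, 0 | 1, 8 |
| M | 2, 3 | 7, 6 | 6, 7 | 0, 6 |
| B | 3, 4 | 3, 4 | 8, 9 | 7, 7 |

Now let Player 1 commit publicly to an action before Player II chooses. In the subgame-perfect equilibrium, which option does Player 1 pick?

B

Work backward from Player II's decision.
- T: Player II compares 1, 9, 0, 8 and picks X; Player 1 would get 1.
- M: Player II compares 3, 6, 7, 6 and picks Y; Player 1 would get 6.
- B: Player II compares 4, 4, 9, 7 and picks Y; Player 1 would get 8.
Player 1's induced payoffs are 1, 6, 8, so Player 1 commits to B. Subgame-perfect outcome: (B, Y) with payoffs (8, 9).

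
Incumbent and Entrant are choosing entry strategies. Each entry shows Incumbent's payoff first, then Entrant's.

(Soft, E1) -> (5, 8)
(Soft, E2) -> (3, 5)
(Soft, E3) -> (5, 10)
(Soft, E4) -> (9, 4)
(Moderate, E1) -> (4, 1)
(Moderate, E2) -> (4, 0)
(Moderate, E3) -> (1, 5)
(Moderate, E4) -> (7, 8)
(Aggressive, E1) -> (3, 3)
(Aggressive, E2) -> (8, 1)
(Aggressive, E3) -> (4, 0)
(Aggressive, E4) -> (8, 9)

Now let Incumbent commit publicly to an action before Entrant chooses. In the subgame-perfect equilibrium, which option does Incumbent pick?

Backward induction with Incumbent moving first.
- Soft → Entrant plays E3 (best of 8, 5, 10, 4); Incumbent gets 5.
- Moderate → Entrant plays E4 (best of 1, 0, 5, 8); Incumbent gets 7.
- Aggressive → Entrant plays E4 (best of 3, 1, 0, 9); Incumbent gets 8.
Among 5, 7, 8, the best is 8 at Aggressive. Subgame-perfect outcome: (Aggressive, E4) with payoffs (8, 9).

Aggressive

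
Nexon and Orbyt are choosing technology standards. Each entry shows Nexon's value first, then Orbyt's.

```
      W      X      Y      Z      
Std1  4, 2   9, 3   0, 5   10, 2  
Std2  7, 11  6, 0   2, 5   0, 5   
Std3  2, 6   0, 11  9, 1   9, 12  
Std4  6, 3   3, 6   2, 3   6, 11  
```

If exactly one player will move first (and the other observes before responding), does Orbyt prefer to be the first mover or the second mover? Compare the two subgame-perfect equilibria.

second

If Nexon leads: Orbyt's best replies are Std1→Y, Std2→W, Std3→Z, Std4→Z; Nexon's induced payoffs 0, 7, 9, 6; outcome (Std3, Z), payoffs (9, 12).
If Orbyt leads: Nexon's best replies are W→Std2, X→Std1, Y→Std3, Z→Std1; Orbyt's induced payoffs 11, 3, 1, 2; outcome (Std2, W), payoffs (7, 11).
Orbyt gets 11 moving first and 12 moving second, so Orbyt prefers to move second.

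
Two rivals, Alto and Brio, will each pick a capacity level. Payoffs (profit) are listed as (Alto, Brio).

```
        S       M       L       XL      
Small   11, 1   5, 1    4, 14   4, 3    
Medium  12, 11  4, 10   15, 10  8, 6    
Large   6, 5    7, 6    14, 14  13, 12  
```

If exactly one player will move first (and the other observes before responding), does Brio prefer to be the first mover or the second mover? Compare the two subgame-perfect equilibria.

second

If Alto leads: Brio's best replies are Small→L, Medium→S, Large→L; Alto's induced payoffs 4, 12, 14; outcome (Large, L), payoffs (14, 14).
If Brio leads: Alto's best replies are S→Medium, M→Large, L→Medium, XL→Large; Brio's induced payoffs 11, 6, 10, 12; outcome (Large, XL), payoffs (13, 12).
Brio gets 12 moving first and 14 moving second, so Brio prefers to move second.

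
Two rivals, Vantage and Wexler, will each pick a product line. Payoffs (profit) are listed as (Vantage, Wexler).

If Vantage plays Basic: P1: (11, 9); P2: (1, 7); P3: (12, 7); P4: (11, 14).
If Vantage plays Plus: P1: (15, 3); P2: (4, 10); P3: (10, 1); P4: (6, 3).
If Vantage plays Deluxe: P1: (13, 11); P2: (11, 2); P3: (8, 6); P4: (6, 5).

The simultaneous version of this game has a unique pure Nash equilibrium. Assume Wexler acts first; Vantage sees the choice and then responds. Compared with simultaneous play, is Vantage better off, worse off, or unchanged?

unchanged

Solve by backward induction (Wexler leads).
- P1: BR = Plus, leader payoff 3.
- P2: BR = Deluxe, leader payoff 2.
- P3: BR = Basic, leader payoff 7.
- P4: BR = Basic, leader payoff 14.
Wexler's induced payoffs are 3, 2, 7, 14, so Wexler commits to P4. Subgame-perfect outcome: (Basic, P4) with payoffs (11, 14).
Under simultaneous play:
Vantage's best replies: P1→Plus; P2→Deluxe; P3→Basic; P4→Basic.
Wexler's best replies: Basic→P4; Plus→P2; Deluxe→P1.
The unique mutual best reply is (Basic, P4), giving (11, 14).
Vantage earns 11 sequentially versus 11 at the Nash outcome: unchanged.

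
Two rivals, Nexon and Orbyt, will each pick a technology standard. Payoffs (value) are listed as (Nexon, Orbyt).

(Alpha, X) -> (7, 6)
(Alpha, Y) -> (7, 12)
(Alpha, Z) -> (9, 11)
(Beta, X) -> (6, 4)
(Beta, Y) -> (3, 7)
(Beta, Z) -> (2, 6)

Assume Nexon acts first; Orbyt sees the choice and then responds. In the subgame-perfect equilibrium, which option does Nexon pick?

Solve by backward induction (Nexon leads).
- Alpha: Orbyt compares 6, 12, 11 and picks Y; Nexon would get 7.
- Beta: Orbyt compares 4, 7, 6 and picks Y; Nexon would get 3.
Nexon's induced payoffs are 7, 3, so Nexon commits to Alpha. Subgame-perfect outcome: (Alpha, Y) with payoffs (7, 12).

Alpha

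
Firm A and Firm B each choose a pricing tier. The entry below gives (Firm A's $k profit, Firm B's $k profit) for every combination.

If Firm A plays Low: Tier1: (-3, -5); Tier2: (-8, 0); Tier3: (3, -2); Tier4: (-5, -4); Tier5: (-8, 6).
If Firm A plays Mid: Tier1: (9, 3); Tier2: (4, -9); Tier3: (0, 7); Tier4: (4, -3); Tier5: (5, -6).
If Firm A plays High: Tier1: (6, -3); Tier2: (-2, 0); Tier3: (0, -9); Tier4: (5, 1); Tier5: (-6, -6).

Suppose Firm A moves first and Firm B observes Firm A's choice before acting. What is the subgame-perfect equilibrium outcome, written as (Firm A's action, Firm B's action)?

Backward induction with Firm A moving first.
- Low: Firm B compares -5, 0, -2, -4, 6 and picks Tier5; Firm A would get -8.
- Mid: Firm B compares 3, -9, 7, -3, -6 and picks Tier3; Firm A would get 0.
- High: Firm B compares -3, 0, -9, 1, -6 and picks Tier4; Firm A would get 5.
Among -8, 0, 5, the best is 5 at High. Subgame-perfect outcome: (High, Tier4) with payoffs (5, 1).

(High, Tier4)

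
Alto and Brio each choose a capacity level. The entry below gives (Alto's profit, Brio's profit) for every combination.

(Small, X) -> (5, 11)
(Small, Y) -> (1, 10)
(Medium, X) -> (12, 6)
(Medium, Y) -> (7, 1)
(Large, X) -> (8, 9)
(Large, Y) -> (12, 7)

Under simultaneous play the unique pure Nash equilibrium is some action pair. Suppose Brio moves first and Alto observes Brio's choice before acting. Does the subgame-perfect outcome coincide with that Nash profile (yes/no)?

no

Solve by backward induction (Brio leads).
- X → Alto plays Medium (best of 5, 12, 8); Brio gets 6.
- Y → Alto plays Large (best of 1, 7, 12); Brio gets 7.
Among 6, 7, the best is 7 at Y. Subgame-perfect outcome: (Large, Y) with payoffs (12, 7).
For the simultaneous game, intersect best replies.
Alto's best replies: X→Medium; Y→Large.
Brio's best replies: Small→X; Medium→X; Large→X.
Only (Medium, X) has each player best-responding; Nash payoffs (12, 6).
Sequential outcome (Large, Y) differs from the Nash profile (Medium, X).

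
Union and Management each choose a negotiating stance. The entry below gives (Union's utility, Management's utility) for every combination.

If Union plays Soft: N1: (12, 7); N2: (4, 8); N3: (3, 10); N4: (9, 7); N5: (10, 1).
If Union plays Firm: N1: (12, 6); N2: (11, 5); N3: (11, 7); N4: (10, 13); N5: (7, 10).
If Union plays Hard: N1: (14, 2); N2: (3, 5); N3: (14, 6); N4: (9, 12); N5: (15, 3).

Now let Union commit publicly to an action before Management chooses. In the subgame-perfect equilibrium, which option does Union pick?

Firm

Backward induction with Union moving first.
- Soft: BR = N3, leader payoff 3.
- Firm: BR = N4, leader payoff 10.
- Hard: BR = N4, leader payoff 9.
Among 3, 10, 9, the best is 10 at Firm. Subgame-perfect outcome: (Firm, N4) with payoffs (10, 13).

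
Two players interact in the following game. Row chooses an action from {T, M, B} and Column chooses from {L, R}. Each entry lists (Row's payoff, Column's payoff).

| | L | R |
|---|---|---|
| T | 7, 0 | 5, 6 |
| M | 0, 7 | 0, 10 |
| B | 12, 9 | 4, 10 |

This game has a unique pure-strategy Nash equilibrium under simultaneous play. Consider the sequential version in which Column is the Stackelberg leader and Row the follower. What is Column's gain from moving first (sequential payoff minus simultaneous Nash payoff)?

Backward induction with Column moving first.
- L: BR = B, leader payoff 9.
- R: BR = T, leader payoff 6.
Column's induced payoffs are 9, 6, so Column commits to L. Subgame-perfect outcome: (B, L) with payoffs (12, 9).
For the simultaneous game, intersect best replies.
Row's best replies: L→B; R→T.
Column's best replies: T→R; M→R; B→R.
The unique mutual best reply is (T, R), giving (5, 6).
Column's commitment gain: 9 − 6 = 3.

3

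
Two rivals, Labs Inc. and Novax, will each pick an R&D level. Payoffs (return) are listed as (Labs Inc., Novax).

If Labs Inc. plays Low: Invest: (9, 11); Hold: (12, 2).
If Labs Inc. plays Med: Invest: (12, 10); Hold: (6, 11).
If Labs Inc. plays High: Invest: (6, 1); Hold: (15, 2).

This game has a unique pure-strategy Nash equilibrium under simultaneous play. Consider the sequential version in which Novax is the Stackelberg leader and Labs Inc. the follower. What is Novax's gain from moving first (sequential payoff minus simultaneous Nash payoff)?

8

Backward induction with Novax moving first.
- Invest: Labs Inc. compares 9, 12, 6 and picks Med; Novax would get 10.
- Hold: Labs Inc. compares 12, 6, 15 and picks High; Novax would get 2.
Novax's induced payoffs are 10, 2, so Novax commits to Invest. Subgame-perfect outcome: (Med, Invest) with payoffs (12, 10).
Now find the simultaneous Nash equilibrium.
Labs Inc.'s best replies: Invest→Med; Hold→High.
Novax's best replies: Low→Invest; Med→Hold; High→Hold.
The unique mutual best reply is (High, Hold), giving (15, 2).
Novax's commitment gain: 10 − 2 = 8.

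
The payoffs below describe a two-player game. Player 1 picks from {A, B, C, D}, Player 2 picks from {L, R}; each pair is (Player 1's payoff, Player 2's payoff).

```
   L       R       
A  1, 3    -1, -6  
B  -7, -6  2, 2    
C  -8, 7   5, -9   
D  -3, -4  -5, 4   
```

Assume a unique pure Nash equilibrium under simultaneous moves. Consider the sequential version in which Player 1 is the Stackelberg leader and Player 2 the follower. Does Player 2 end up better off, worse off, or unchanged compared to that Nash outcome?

worse off

Backward induction with Player 1 moving first.
- A: Player 2 compares 3, -6 and picks L; Player 1 would get 1.
- B: Player 2 compares -6, 2 and picks R; Player 1 would get 2.
- C: Player 2 compares 7, -9 and picks L; Player 1 would get -8.
- D: Player 2 compares -4, 4 and picks R; Player 1 would get -5.
Among 1, 2, -8, -5, the best is 2 at B. Subgame-perfect outcome: (B, R) with payoffs (2, 2).
Now find the simultaneous Nash equilibrium.
Player 1's best replies: L→A; R→C.
Player 2's best replies: A→L; B→R; C→L; D→R.
The unique mutual best reply is (A, L), giving (1, 3).
Player 2 earns 2 sequentially versus 3 at the Nash outcome: worse off.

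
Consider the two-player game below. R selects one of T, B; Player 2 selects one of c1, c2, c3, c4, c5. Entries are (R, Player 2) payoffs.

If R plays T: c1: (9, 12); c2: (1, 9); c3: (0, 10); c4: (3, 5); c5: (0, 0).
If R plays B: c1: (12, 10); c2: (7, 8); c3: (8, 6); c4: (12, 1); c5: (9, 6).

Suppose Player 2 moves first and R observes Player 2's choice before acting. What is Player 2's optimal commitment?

c1

Backward induction with Player 2 moving first.
- c1: R compares 9, 12 and picks B; Player 2 would get 10.
- c2: R compares 1, 7 and picks B; Player 2 would get 8.
- c3: R compares 0, 8 and picks B; Player 2 would get 6.
- c4: R compares 3, 12 and picks B; Player 2 would get 1.
- c5: R compares 0, 9 and picks B; Player 2 would get 6.
Maximizing over 10, 8, 6, 1, 6, Player 2 chooses c1. Subgame-perfect outcome: (B, c1) with payoffs (12, 10).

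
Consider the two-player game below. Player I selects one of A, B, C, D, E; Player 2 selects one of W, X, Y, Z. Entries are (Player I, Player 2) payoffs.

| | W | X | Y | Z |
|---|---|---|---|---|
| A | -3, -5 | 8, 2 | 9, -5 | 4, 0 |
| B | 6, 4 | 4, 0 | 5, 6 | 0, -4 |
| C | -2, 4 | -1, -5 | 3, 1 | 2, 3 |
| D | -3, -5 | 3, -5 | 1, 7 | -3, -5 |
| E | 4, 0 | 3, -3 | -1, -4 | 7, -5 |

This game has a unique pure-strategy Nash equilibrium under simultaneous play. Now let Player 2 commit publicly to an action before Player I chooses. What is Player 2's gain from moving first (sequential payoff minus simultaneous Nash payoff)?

2

Work backward from Player I's decision.
- W: BR = B, leader payoff 4.
- X: BR = A, leader payoff 2.
- Y: BR = A, leader payoff -5.
- Z: BR = E, leader payoff -5.
Player 2's induced payoffs are 4, 2, -5, -5, so Player 2 commits to W. Subgame-perfect outcome: (B, W) with payoffs (6, 4).
Under simultaneous play:
Player I's best replies: W→B; X→A; Y→A; Z→E.
Player 2's best replies: A→X; B→Y; C→W; D→Y; E→W.
The unique mutual best reply is (A, X), giving (8, 2).
Player 2's commitment gain: 4 − 2 = 2.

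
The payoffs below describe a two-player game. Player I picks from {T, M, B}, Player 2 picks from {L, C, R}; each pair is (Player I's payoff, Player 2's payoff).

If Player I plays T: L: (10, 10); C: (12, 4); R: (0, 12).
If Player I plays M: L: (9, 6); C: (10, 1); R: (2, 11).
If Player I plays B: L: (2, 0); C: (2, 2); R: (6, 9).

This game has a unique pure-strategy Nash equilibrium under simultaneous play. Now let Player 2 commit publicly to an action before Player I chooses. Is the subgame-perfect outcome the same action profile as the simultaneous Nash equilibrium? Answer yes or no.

no

Player I best-responds to each possible Player 2 move:
- L: BR = T, leader payoff 10.
- C: BR = T, leader payoff 4.
- R: BR = B, leader payoff 9.
Maximizing over 10, 4, 9, Player 2 chooses L. Subgame-perfect outcome: (T, L) with payoffs (10, 10).
Now find the simultaneous Nash equilibrium.
Player I's best replies: L→T; C→T; R→B.
Player 2's best replies: T→R; M→R; B→R.
The unique mutual best reply is (B, R), giving (6, 9).
Sequential outcome (T, L) differs from the Nash profile (B, R).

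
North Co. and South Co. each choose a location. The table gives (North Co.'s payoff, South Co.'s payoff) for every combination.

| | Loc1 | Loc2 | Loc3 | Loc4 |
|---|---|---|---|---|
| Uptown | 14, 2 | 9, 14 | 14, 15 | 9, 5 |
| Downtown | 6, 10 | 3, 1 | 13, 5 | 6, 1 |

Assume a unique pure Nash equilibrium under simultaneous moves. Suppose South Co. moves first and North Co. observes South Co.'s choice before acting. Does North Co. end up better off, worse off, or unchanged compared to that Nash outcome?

Solve by backward induction (South Co. leads).
- Loc1 → North Co. plays Uptown (best of 14, 6); South Co. gets 2.
- Loc2 → North Co. plays Uptown (best of 9, 3); South Co. gets 14.
- Loc3 → North Co. plays Uptown (best of 14, 13); South Co. gets 15.
- Loc4 → North Co. plays Uptown (best of 9, 6); South Co. gets 5.
South Co.'s induced payoffs are 2, 14, 15, 5, so South Co. commits to Loc3. Subgame-perfect outcome: (Uptown, Loc3) with payoffs (14, 15).
Now find the simultaneous Nash equilibrium.
North Co.'s best replies: Loc1→Uptown; Loc2→Uptown; Loc3→Uptown; Loc4→Uptown.
South Co.'s best replies: Uptown→Loc3; Downtown→Loc1.
Only (Uptown, Loc3) has each player best-responding; Nash payoffs (14, 15).
North Co. earns 14 sequentially versus 14 at the Nash outcome: unchanged.

unchanged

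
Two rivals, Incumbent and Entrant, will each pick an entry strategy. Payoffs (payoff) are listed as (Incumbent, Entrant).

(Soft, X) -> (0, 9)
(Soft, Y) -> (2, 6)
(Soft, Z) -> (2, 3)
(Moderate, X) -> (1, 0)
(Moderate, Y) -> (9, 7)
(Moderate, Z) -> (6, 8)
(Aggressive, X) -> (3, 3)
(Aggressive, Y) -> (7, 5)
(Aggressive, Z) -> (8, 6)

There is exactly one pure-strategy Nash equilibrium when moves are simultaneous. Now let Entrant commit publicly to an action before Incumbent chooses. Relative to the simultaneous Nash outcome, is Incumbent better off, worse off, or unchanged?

better off

Incumbent best-responds to each possible Entrant move:
- X → Incumbent plays Aggressive (best of 0, 1, 3); Entrant gets 3.
- Y → Incumbent plays Moderate (best of 2, 9, 7); Entrant gets 7.
- Z → Incumbent plays Aggressive (best of 2, 6, 8); Entrant gets 6.
Among 3, 7, 6, the best is 7 at Y. Subgame-perfect outcome: (Moderate, Y) with payoffs (9, 7).
For the simultaneous game, intersect best replies.
Incumbent's best replies: X→Aggressive; Y→Moderate; Z→Aggressive.
Entrant's best replies: Soft→X; Moderate→Z; Aggressive→Z.
The unique mutual best reply is (Aggressive, Z), giving (8, 6).
Incumbent earns 9 sequentially versus 8 at the Nash outcome: better off.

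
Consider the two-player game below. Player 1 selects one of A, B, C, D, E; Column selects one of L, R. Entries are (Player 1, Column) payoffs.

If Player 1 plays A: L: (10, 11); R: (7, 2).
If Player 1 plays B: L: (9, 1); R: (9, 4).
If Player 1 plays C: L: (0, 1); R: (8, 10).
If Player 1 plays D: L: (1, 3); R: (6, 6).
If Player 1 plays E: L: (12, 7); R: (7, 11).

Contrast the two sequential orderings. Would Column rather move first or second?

If Player 1 leads: Column's best replies are A→L, B→R, C→R, D→R, E→R; Player 1's induced payoffs 10, 9, 8, 6, 7; outcome (A, L), payoffs (10, 11).
If Column leads: Player 1's best replies are L→E, R→B; Column's induced payoffs 7, 4; outcome (E, L), payoffs (12, 7).
Column gets 7 moving first and 11 moving second, so Column prefers to move second.

second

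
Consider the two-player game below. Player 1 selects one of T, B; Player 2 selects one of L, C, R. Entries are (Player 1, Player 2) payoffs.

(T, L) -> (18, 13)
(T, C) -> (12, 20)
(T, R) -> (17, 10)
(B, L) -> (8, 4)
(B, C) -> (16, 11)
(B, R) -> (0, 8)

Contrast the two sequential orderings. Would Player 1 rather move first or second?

If Player 1 leads: Player 2's best replies are T→C, B→C; Player 1's induced payoffs 12, 16; outcome (B, C), payoffs (16, 11).
If Player 2 leads: Player 1's best replies are L→T, C→B, R→T; Player 2's induced payoffs 13, 11, 10; outcome (T, L), payoffs (18, 13).
Player 1 gets 16 moving first and 18 moving second, so Player 1 prefers to move second.

second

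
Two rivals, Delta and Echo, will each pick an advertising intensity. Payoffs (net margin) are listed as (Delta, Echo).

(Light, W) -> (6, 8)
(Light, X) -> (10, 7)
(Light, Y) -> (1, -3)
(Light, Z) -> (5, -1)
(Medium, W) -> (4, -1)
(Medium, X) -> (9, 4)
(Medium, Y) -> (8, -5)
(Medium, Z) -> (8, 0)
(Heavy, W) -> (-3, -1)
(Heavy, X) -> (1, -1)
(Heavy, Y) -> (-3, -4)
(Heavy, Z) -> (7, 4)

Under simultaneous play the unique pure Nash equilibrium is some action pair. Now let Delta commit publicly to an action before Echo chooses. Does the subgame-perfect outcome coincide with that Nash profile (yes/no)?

no

Backward induction with Delta moving first.
- Light: BR = W, leader payoff 6.
- Medium: BR = X, leader payoff 9.
- Heavy: BR = Z, leader payoff 7.
Among 6, 9, 7, the best is 9 at Medium. Subgame-perfect outcome: (Medium, X) with payoffs (9, 4).
Now find the simultaneous Nash equilibrium.
Delta's best replies: W→Light; X→Light; Y→Medium; Z→Medium.
Echo's best replies: Light→W; Medium→X; Heavy→Z.
Only (Light, W) has each player best-responding; Nash payoffs (6, 8).
Sequential outcome (Medium, X) differs from the Nash profile (Light, W).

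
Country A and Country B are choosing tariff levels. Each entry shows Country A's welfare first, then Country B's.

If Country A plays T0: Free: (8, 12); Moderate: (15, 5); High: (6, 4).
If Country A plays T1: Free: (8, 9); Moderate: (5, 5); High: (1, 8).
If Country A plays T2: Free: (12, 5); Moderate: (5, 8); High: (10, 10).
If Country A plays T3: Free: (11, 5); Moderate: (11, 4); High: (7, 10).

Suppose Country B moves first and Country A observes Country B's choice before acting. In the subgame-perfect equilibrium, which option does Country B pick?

Country A best-responds to each possible Country B move:
- Free: BR = T2, leader payoff 5.
- Moderate: BR = T0, leader payoff 5.
- High: BR = T2, leader payoff 10.
Country B's induced payoffs are 5, 5, 10, so Country B commits to High. Subgame-perfect outcome: (T2, High) with payoffs (10, 10).

High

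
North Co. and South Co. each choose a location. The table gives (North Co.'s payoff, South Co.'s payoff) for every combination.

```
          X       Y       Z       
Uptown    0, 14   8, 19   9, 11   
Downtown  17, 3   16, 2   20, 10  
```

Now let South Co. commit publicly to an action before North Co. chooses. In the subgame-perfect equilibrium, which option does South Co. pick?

Work backward from North Co.'s decision.
- X: North Co. compares 0, 17 and picks Downtown; South Co. would get 3.
- Y: North Co. compares 8, 16 and picks Downtown; South Co. would get 2.
- Z: North Co. compares 9, 20 and picks Downtown; South Co. would get 10.
Among 3, 2, 10, the best is 10 at Z. Subgame-perfect outcome: (Downtown, Z) with payoffs (20, 10).

Z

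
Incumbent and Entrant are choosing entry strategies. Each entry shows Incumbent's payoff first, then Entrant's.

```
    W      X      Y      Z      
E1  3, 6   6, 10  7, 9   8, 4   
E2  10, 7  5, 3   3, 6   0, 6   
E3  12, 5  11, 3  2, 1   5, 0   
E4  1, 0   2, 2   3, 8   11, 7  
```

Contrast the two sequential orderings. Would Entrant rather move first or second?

If Incumbent leads: Entrant's best replies are E1→X, E2→W, E3→W, E4→Y; Incumbent's induced payoffs 6, 10, 12, 3; outcome (E3, W), payoffs (12, 5).
If Entrant leads: Incumbent's best replies are W→E3, X→E3, Y→E1, Z→E4; Entrant's induced payoffs 5, 3, 9, 7; outcome (E1, Y), payoffs (7, 9).
Entrant gets 9 moving first and 5 moving second, so Entrant prefers to move first.

first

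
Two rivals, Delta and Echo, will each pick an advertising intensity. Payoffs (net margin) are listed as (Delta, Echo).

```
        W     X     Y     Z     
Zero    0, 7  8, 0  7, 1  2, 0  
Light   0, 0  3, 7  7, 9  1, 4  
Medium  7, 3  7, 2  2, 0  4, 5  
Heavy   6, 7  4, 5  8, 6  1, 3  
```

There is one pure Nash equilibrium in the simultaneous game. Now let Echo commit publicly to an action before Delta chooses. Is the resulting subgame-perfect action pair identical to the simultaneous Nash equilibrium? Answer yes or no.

no

Delta best-responds to each possible Echo move:
- W: BR = Medium, leader payoff 3.
- X: BR = Zero, leader payoff 0.
- Y: BR = Heavy, leader payoff 6.
- Z: BR = Medium, leader payoff 5.
Echo's induced payoffs are 3, 0, 6, 5, so Echo commits to Y. Subgame-perfect outcome: (Heavy, Y) with payoffs (8, 6).
Now find the simultaneous Nash equilibrium.
Delta's best replies: W→Medium; X→Zero; Y→Heavy; Z→Medium.
Echo's best replies: Zero→W; Light→Y; Medium→Z; Heavy→W.
The unique mutual best reply is (Medium, Z), giving (4, 5).
Sequential outcome (Heavy, Y) differs from the Nash profile (Medium, Z).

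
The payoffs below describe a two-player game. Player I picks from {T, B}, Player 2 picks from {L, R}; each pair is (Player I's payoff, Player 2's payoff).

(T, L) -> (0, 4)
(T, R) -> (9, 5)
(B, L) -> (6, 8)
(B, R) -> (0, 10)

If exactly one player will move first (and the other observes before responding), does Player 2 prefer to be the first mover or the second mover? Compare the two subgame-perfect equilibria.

first

If Player I leads: Player 2's best replies are T→R, B→R; Player I's induced payoffs 9, 0; outcome (T, R), payoffs (9, 5).
If Player 2 leads: Player I's best replies are L→B, R→T; Player 2's induced payoffs 8, 5; outcome (B, L), payoffs (6, 8).
Player 2 gets 8 moving first and 5 moving second, so Player 2 prefers to move first.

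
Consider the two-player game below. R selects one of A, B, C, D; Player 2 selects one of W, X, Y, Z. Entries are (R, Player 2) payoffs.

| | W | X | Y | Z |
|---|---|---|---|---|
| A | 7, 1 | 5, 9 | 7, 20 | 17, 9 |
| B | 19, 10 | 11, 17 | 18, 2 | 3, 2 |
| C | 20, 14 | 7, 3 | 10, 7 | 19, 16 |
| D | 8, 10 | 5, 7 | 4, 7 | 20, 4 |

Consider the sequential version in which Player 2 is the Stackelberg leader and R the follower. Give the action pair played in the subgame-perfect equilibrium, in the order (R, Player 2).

Work backward from R's decision.
- W: BR = C, leader payoff 14.
- X: BR = B, leader payoff 17.
- Y: BR = B, leader payoff 2.
- Z: BR = D, leader payoff 4.
Maximizing over 14, 17, 2, 4, Player 2 chooses X. Subgame-perfect outcome: (B, X) with payoffs (11, 17).

(B, X)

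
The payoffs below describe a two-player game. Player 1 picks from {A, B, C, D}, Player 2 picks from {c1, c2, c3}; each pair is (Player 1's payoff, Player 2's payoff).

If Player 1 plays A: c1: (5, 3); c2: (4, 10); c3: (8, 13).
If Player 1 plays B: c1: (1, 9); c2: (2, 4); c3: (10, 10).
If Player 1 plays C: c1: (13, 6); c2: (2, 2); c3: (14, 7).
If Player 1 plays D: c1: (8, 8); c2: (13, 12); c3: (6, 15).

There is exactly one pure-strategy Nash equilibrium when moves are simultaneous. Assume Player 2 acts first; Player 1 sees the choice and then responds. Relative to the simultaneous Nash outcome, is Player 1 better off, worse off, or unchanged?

Solve by backward induction (Player 2 leads).
- c1: Player 1 compares 5, 1, 13, 8 and picks C; Player 2 would get 6.
- c2: Player 1 compares 4, 2, 2, 13 and picks D; Player 2 would get 12.
- c3: Player 1 compares 8, 10, 14, 6 and picks C; Player 2 would get 7.
Maximizing over 6, 12, 7, Player 2 chooses c2. Subgame-perfect outcome: (D, c2) with payoffs (13, 12).
Under simultaneous play:
Player 1's best replies: c1→C; c2→D; c3→C.
Player 2's best replies: A→c3; B→c3; C→c3; D→c3.
The unique mutual best reply is (C, c3), giving (14, 7).
Player 1 earns 13 sequentially versus 14 at the Nash outcome: worse off.

worse off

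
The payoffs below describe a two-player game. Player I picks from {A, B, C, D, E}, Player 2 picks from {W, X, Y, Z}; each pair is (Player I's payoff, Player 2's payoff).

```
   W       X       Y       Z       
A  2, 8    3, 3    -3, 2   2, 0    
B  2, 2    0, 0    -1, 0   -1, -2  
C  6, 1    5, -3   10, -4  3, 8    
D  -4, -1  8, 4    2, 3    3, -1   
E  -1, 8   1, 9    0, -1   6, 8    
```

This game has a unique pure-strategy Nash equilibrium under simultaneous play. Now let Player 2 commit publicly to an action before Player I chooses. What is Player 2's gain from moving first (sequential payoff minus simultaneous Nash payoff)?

Player I best-responds to each possible Player 2 move:
- W: Player I compares 2, 2, 6, -4, -1 and picks C; Player 2 would get 1.
- X: Player I compares 3, 0, 5, 8, 1 and picks D; Player 2 would get 4.
- Y: Player I compares -3, -1, 10, 2, 0 and picks C; Player 2 would get -4.
- Z: Player I compares 2, -1, 3, 3, 6 and picks E; Player 2 would get 8.
Player 2's induced payoffs are 1, 4, -4, 8, so Player 2 commits to Z. Subgame-perfect outcome: (E, Z) with payoffs (6, 8).
Under simultaneous play:
Player I's best replies: W→C; X→D; Y→C; Z→E.
Player 2's best replies: A→W; B→W; C→Z; D→X; E→X.
The unique mutual best reply is (D, X), giving (8, 4).
Player 2's commitment gain: 8 − 4 = 4.

4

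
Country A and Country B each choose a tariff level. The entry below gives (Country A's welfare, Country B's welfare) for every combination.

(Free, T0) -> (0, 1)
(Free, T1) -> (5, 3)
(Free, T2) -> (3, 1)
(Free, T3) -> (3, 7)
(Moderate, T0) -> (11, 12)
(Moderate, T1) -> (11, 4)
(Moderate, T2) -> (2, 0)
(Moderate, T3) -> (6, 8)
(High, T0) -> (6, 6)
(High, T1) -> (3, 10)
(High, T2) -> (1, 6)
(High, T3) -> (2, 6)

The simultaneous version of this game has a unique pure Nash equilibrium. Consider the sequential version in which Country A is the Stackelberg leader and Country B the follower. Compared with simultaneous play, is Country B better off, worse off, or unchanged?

Country B best-responds to each possible Country A move:
- Free → Country B plays T3 (best of 1, 3, 1, 7); Country A gets 3.
- Moderate → Country B plays T0 (best of 12, 4, 0, 8); Country A gets 11.
- High → Country B plays T1 (best of 6, 10, 6, 6); Country A gets 3.
Among 3, 11, 3, the best is 11 at Moderate. Subgame-perfect outcome: (Moderate, T0) with payoffs (11, 12).
Under simultaneous play:
Country A's best replies: T0→Moderate; T1→Moderate; T2→Free; T3→Moderate.
Country B's best replies: Free→T3; Moderate→T0; High→T1.
The unique mutual best reply is (Moderate, T0), giving (11, 12).
Country B earns 12 sequentially versus 12 at the Nash outcome: unchanged.

unchanged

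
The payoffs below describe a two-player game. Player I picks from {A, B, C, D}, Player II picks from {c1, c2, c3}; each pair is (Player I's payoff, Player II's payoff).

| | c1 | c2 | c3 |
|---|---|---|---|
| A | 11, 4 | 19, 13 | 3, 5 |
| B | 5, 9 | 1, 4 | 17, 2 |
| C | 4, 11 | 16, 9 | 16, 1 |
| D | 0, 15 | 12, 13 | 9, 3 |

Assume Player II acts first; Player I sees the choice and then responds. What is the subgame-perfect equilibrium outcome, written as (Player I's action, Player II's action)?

(A, c2)

Work backward from Player I's decision.
- c1 → Player I plays A (best of 11, 5, 4, 0); Player II gets 4.
- c2 → Player I plays A (best of 19, 1, 16, 12); Player II gets 13.
- c3 → Player I plays B (best of 3, 17, 16, 9); Player II gets 2.
Among 4, 13, 2, the best is 13 at c2. Subgame-perfect outcome: (A, c2) with payoffs (19, 13).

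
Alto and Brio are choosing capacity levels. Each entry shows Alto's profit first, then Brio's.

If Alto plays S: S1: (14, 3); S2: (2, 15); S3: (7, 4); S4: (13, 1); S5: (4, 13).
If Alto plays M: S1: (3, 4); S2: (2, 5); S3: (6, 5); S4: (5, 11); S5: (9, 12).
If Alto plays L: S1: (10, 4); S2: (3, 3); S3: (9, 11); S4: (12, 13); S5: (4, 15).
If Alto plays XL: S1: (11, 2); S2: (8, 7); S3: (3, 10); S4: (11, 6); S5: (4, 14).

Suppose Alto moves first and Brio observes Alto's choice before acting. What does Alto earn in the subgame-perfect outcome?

Solve by backward induction (Alto leads).
- S → Brio plays S2 (best of 3, 15, 4, 1, 13); Alto gets 2.
- M → Brio plays S5 (best of 4, 5, 5, 11, 12); Alto gets 9.
- L → Brio plays S5 (best of 4, 3, 11, 13, 15); Alto gets 4.
- XL → Brio plays S5 (best of 2, 7, 10, 6, 14); Alto gets 4.
Maximizing over 2, 9, 4, 4, Alto chooses M. Subgame-perfect outcome: (M, S5) with payoffs (9, 12).

9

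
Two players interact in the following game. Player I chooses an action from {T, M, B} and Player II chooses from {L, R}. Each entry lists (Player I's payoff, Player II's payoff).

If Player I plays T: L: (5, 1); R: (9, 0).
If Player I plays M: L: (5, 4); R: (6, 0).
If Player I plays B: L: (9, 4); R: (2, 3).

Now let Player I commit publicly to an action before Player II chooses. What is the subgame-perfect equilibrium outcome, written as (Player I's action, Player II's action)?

(B, L)

Backward induction with Player I moving first.
- T → Player II plays L (best of 1, 0); Player I gets 5.
- M → Player II plays L (best of 4, 0); Player I gets 5.
- B → Player II plays L (best of 4, 3); Player I gets 9.
Player I's induced payoffs are 5, 5, 9, so Player I commits to B. Subgame-perfect outcome: (B, L) with payoffs (9, 4).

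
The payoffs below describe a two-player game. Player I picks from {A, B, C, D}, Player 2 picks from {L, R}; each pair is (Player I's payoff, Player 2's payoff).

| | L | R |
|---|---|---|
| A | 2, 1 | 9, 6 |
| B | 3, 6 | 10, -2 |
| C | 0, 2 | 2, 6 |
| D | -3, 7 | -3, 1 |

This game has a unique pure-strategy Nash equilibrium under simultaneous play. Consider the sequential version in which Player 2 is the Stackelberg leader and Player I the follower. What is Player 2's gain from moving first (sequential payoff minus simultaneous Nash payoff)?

Backward induction with Player 2 moving first.
- L: Player I compares 2, 3, 0, -3 and picks B; Player 2 would get 6.
- R: Player I compares 9, 10, 2, -3 and picks B; Player 2 would get -2.
Among 6, -2, the best is 6 at L. Subgame-perfect outcome: (B, L) with payoffs (3, 6).
Under simultaneous play:
Player I's best replies: L→B; R→B.
Player 2's best replies: A→R; B→L; C→R; D→L.
The unique mutual best reply is (B, L), giving (3, 6).
Player 2's commitment gain: 6 − 6 = 0.

0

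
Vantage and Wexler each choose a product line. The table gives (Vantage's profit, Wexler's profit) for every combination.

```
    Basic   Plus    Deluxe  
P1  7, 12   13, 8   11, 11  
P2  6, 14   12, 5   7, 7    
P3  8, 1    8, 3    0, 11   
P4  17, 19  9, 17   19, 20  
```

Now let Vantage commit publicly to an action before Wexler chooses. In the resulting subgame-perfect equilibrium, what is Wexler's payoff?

Wexler best-responds to each possible Vantage move:
- P1: Wexler compares 12, 8, 11 and picks Basic; Vantage would get 7.
- P2: Wexler compares 14, 5, 7 and picks Basic; Vantage would get 6.
- P3: Wexler compares 1, 3, 11 and picks Deluxe; Vantage would get 0.
- P4: Wexler compares 19, 17, 20 and picks Deluxe; Vantage would get 19.
Among 7, 6, 0, 19, the best is 19 at P4. Subgame-perfect outcome: (P4, Deluxe) with payoffs (19, 20).

20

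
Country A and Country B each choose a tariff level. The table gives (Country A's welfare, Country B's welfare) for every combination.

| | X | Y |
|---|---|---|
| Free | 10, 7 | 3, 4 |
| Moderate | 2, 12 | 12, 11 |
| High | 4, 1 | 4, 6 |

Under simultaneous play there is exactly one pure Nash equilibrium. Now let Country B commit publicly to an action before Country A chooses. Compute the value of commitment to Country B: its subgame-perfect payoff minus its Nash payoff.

4

Work backward from Country A's decision.
- X → Country A plays Free (best of 10, 2, 4); Country B gets 7.
- Y → Country A plays Moderate (best of 3, 12, 4); Country B gets 11.
Maximizing over 7, 11, Country B chooses Y. Subgame-perfect outcome: (Moderate, Y) with payoffs (12, 11).
Under simultaneous play:
Country A's best replies: X→Free; Y→Moderate.
Country B's best replies: Free→X; Moderate→X; High→Y.
Only (Free, X) has each player best-responding; Nash payoffs (10, 7).
Country B's commitment gain: 11 − 7 = 4.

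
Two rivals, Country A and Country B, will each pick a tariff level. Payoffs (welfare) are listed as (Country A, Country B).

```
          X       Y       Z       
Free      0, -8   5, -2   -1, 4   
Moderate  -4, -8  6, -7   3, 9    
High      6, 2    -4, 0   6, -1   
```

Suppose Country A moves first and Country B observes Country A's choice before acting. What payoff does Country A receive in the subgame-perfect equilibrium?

6

Work backward from Country B's decision.
- Free: Country B compares -8, -2, 4 and picks Z; Country A would get -1.
- Moderate: Country B compares -8, -7, 9 and picks Z; Country A would get 3.
- High: Country B compares 2, 0, -1 and picks X; Country A would get 6.
Country A's induced payoffs are -1, 3, 6, so Country A commits to High. Subgame-perfect outcome: (High, X) with payoffs (6, 2).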